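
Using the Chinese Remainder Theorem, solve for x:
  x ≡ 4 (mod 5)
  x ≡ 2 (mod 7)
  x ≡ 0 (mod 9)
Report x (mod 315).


Moduli 5, 7, 9 are pairwise coprime; by CRT there is a unique solution modulo M = 5 · 7 · 9 = 315.
Solve pairwise, accumulating the modulus:
  Start with x ≡ 4 (mod 5).
  Combine with x ≡ 2 (mod 7): since gcd(5, 7) = 1, we get a unique residue mod 35.
    Write x = 4 + 5·t and substitute into x ≡ 2 (mod 7): 5·t ≡ 2 − 4 = -2 (mod 7).
    Reduce coefficients mod 7: 5·t ≡ 5 (mod 7).
    The inverse of 5 mod 7 is 3 (since 5·3 = 15 = 2·7 + 1), so t ≡ 3·5 = 15 ≡ 1 (mod 7).
    Then x = 4 + 5·1 = 9, valid modulo lcm(5, 7) = 35: x ≡ 9 (mod 35).
  Combine with x ≡ 0 (mod 9): since gcd(35, 9) = 1, we get a unique residue mod 315.
    Write x = 9 + 35·t and substitute into x ≡ 0 (mod 9): 35·t ≡ 0 − 9 = -9 (mod 9).
    Reduce coefficients mod 9: 8·t ≡ 0 (mod 9).
    The inverse of 8 mod 9 is 8 (since 8·8 = 64 = 7·9 + 1), so t ≡ 8·0 = 0 ≡ 0 (mod 9).
    Then x = 9 + 35·0 = 9, valid modulo lcm(35, 9) = 315: x ≡ 9 (mod 315).
Verify: 9 mod 5 = 4 ✓, 9 mod 7 = 2 ✓, 9 mod 9 = 0 ✓.

x ≡ 9 (mod 315).


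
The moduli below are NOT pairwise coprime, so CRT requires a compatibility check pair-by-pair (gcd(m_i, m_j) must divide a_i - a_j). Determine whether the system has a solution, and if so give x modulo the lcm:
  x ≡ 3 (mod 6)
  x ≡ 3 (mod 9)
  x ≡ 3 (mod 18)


Moduli 6, 9, 18 are not pairwise coprime, so CRT works modulo lcm(m_i) when all pairwise compatibility conditions hold.
Pairwise compatibility: gcd(m_i, m_j) must divide a_i - a_j for every pair.
Merge one congruence at a time:
  Start: x ≡ 3 (mod 6).
  Combine with x ≡ 3 (mod 9): gcd(6, 9) = 3; 3 - 3 = 0, which IS divisible by 3, so compatible.
    Write x = 3 + 6·t and substitute into x ≡ 3 (mod 9): 6·t ≡ 3 − 3 = 0 (mod 9).
    Divide the congruence (and modulus) by g = 3: 2·t ≡ 0 (mod 3).
    The inverse of 2 mod 3 is 2 (since 2·2 = 4 = 1·3 + 1), so t ≡ 2·0 = 0 ≡ 0 (mod 3).
    Then x = 3 + 6·0 = 3, valid modulo lcm(6, 9) = 18: x ≡ 3 (mod 18).
  Combine with x ≡ 3 (mod 18): gcd(18, 18) = 18; 3 - 3 = 0, which IS divisible by 18, so compatible.
    Write x = 3 + 18·t and substitute into x ≡ 3 (mod 18): 18·t ≡ 3 − 3 = 0 (mod 18).
    Divide the congruence (and modulus) by g = 18: 1·t ≡ 0 (mod 1).
    Modulo 1 every t works; take t = 0.
    Then x = 3 + 18·0 = 3, valid modulo lcm(18, 18) = 18: x ≡ 3 (mod 18).
Verify: 3 mod 6 = 3, 3 mod 9 = 3, 3 mod 18 = 3.

x ≡ 3 (mod 18).


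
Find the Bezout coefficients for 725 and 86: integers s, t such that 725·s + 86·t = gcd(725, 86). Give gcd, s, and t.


Euclidean algorithm on (725, 86) — divide until remainder is 0:
  725 = 8 · 86 + 37
  86 = 2 · 37 + 12
  37 = 3 · 12 + 1
  12 = 12 · 1 + 0
gcd(725, 86) = 1.
Track Bezout coefficients alongside the remainders: start with r₀ = 725 = a·1 + b·0 (s = 1, t = 0) and r₁ = 86 = a·0 + b·1 (s = 0, t = 1); each new remainder r_{k+1} = r_{k-1} − q_k·r_k inherits s_{k+1} = s_{k-1} − q_k·s_k, t_{k+1} = t_{k-1} − q_k·t_k, so r_k = a·s_k + b·t_k at every step:
  q = 8: r = 37, s = 1 − 8·0 = 1, t = 0 − 8·1 = -8  (check: 725·1 + 86·(-8) = 37)
  q = 2: r = 12, s = 0 − 2·1 = -2, t = 1 − 2·(-8) = 17  (check: 725·(-2) + 86·17 = 12)
  q = 3: r = 1, s = 1 − 3·(-2) = 7, t = -8 − 3·17 = -59  (check: 725·7 + 86·(-59) = 1)
The row with r = 1 (the gcd) gives the Bezout coefficients s = 7, t = -59.
Result: 725 · (7) + 86 · (-59) = 1.

gcd(725, 86) = 1; s = 7, t = -59 (check: 725·7 + 86·(-59) = 1).


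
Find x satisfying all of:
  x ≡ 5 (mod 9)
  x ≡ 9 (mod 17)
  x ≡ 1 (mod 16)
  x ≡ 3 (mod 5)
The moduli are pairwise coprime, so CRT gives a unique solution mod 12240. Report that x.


Product of moduli M = 9 · 17 · 16 · 5 = 12240.
Merge one congruence at a time:
  Start: x ≡ 5 (mod 9).
  Combine with x ≡ 9 (mod 17); new modulus lcm = 153.
    Write x = 5 + 9·t and substitute into x ≡ 9 (mod 17): 9·t ≡ 9 − 5 = 4 (mod 17).
    The inverse of 9 mod 17 is 2 (since 9·2 = 18 = 1·17 + 1), so t ≡ 2·4 = 8 ≡ 8 (mod 17).
    Then x = 5 + 9·8 = 77, valid modulo lcm(9, 17) = 153: x ≡ 77 (mod 153).
  Combine with x ≡ 1 (mod 16); new modulus lcm = 2448.
    Write x = 77 + 153·t and substitute into x ≡ 1 (mod 16): 153·t ≡ 1 − 77 = -76 (mod 16).
    Reduce coefficients mod 16: 9·t ≡ 4 (mod 16).
    The inverse of 9 mod 16 is 9 (since 9·9 = 81 = 5·16 + 1), so t ≡ 9·4 = 36 ≡ 4 (mod 16).
    Then x = 77 + 153·4 = 689, valid modulo lcm(153, 16) = 2448: x ≡ 689 (mod 2448).
  Combine with x ≡ 3 (mod 5); new modulus lcm = 12240.
    Write x = 689 + 2448·t and substitute into x ≡ 3 (mod 5): 2448·t ≡ 3 − 689 = -686 (mod 5).
    Reduce coefficients mod 5: 3·t ≡ 4 (mod 5).
    The inverse of 3 mod 5 is 2 (since 3·2 = 6 = 1·5 + 1), so t ≡ 2·4 = 8 ≡ 3 (mod 5).
    Then x = 689 + 2448·3 = 8033, valid modulo lcm(2448, 5) = 12240: x ≡ 8033 (mod 12240).
Verify against each original: 8033 mod 9 = 5, 8033 mod 17 = 9, 8033 mod 16 = 1, 8033 mod 5 = 3.

x ≡ 8033 (mod 12240).


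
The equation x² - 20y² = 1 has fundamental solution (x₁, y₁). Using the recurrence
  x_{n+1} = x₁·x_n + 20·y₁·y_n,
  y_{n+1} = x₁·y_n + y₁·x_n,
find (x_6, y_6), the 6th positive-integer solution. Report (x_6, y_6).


Step 1: Find the fundamental solution (x₁, y₁) of x² - 20y² = 1.
  Expand √20 as a continued fraction. a₀ = ⌊√20⌋ = 4; iterate m_{k+1} = d_k·a_k − m_k, d_{k+1} = (20 − m_{k+1}²)/d_k, a_{k+1} = ⌊(a₀ + m_{k+1})/d_{k+1}⌋ (starting m₀ = 0, d₀ = 1), with convergents p_k = a_k·p_{k-1} + p_{k-2}, q_k = a_k·q_{k-1} + q_{k-2} (p₋₁ = 1, q₋₁ = 0):
  k = 0: a₀ = 4; p₀/q₀ = 4/1; p₀² − 20·q₀² = 16 − 20 = -4.
  k = 1: m = 4, d = 4, a = ⌊(4 + 4)/4⌋ = 2; p/q = (2·4 + 1)/(2·1 + 0) = 9/2; p² − 20·q² = 81 − 80 = 1.
  The first convergent with p² − 20·q² = 1 gives the fundamental solution (x₁, y₁) = (9, 2).
Step 2: Apply the recurrence (x_{n+1}, y_{n+1}) = (x₁x_n + 20y₁y_n, x₁y_n + y₁x_n) repeatedly.
  From (x_1, y_1) = (9, 2): x_2 = 9·9 + 20·2·2 = 161; y_2 = 9·2 + 2·9 = 36.
  From (x_2, y_2) = (161, 36): x_3 = 9·161 + 20·2·36 = 2889; y_3 = 9·36 + 2·161 = 646.
  From (x_3, y_3) = (2889, 646): x_4 = 9·2889 + 20·2·646 = 51841; y_4 = 9·646 + 2·2889 = 11592.
  From (x_4, y_4) = (51841, 11592): x_5 = 9·51841 + 20·2·11592 = 930249; y_5 = 9·11592 + 2·51841 = 208010.
  From (x_5, y_5) = (930249, 208010): x_6 = 9·930249 + 20·2·208010 = 16692641; y_6 = 9·208010 + 2·930249 = 3732588.
Step 3: Verify x_6² - 20·y_6² = 278644263554881 - 278644263554880 = 1 (should be 1). ✓

(x_1, y_1) = (9, 2); (x_6, y_6) = (16692641, 3732588).


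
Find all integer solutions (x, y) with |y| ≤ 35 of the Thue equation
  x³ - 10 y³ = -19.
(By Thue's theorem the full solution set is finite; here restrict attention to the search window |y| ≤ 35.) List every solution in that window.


The equation is x³ - 10y³ = -19. For fixed y, x³ = 10·y³ − 19, so a solution requires the RHS to be a perfect cube.
Strategy: iterate y from -35 to 35, compute RHS = 10·y³ − 19, and check whether it is a (positive or negative) perfect cube.
Check small values of y:
  y = 0: RHS = -19 is not a perfect cube.
  y = 1: RHS = -9 is not a perfect cube.
  y = -1: RHS = -29 is not a perfect cube.
  y = 2: RHS = 61 is not a perfect cube.
  y = -2: RHS = -99 is not a perfect cube.
  y = 3: RHS = 251 is not a perfect cube.
  y = -3: RHS = -289 is not a perfect cube.
Continuing the search up to |y| = 35 finds no solutions either.
No (x, y) in the scanned range satisfies the equation.

No integer solutions with |y| ≤ 35.


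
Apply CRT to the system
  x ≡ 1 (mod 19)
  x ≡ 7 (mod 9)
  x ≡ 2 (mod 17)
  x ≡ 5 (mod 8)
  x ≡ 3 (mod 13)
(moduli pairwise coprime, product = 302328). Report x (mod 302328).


Product of moduli M = 19 · 9 · 17 · 8 · 13 = 302328.
Merge one congruence at a time:
  Start: x ≡ 1 (mod 19).
  Combine with x ≡ 7 (mod 9); new modulus lcm = 171.
    Write x = 1 + 19·t and substitute into x ≡ 7 (mod 9): 19·t ≡ 7 − 1 = 6 (mod 9).
    Reduce coefficients mod 9: 1·t ≡ 6 (mod 9).
    So t ≡ 6 (mod 9).
    Then x = 1 + 19·6 = 115, valid modulo lcm(19, 9) = 171: x ≡ 115 (mod 171).
  Combine with x ≡ 2 (mod 17); new modulus lcm = 2907.
    Write x = 115 + 171·t and substitute into x ≡ 2 (mod 17): 171·t ≡ 2 − 115 = -113 (mod 17).
    Reduce coefficients mod 17: 1·t ≡ 6 (mod 17).
    So t ≡ 6 (mod 17).
    Then x = 115 + 171·6 = 1141, valid modulo lcm(171, 17) = 2907: x ≡ 1141 (mod 2907).
  Combine with x ≡ 5 (mod 8); new modulus lcm = 23256.
    Write x = 1141 + 2907·t and substitute into x ≡ 5 (mod 8): 2907·t ≡ 5 − 1141 = -1136 (mod 8).
    Reduce coefficients mod 8: 3·t ≡ 0 (mod 8).
    The inverse of 3 mod 8 is 3 (since 3·3 = 9 = 1·8 + 1), so t ≡ 3·0 = 0 ≡ 0 (mod 8).
    Then x = 1141 + 2907·0 = 1141, valid modulo lcm(2907, 8) = 23256: x ≡ 1141 (mod 23256).
  Combine with x ≡ 3 (mod 13); new modulus lcm = 302328.
    Write x = 1141 + 23256·t and substitute into x ≡ 3 (mod 13): 23256·t ≡ 3 − 1141 = -1138 (mod 13).
    Reduce coefficients mod 13: 12·t ≡ 6 (mod 13).
    The inverse of 12 mod 13 is 12 (since 12·12 = 144 = 11·13 + 1), so t ≡ 12·6 = 72 ≡ 7 (mod 13).
    Then x = 1141 + 23256·7 = 163933, valid modulo lcm(23256, 13) = 302328: x ≡ 163933 (mod 302328).
Verify against each original: 163933 mod 19 = 1, 163933 mod 9 = 7, 163933 mod 17 = 2, 163933 mod 8 = 5, 163933 mod 13 = 3.

x ≡ 163933 (mod 302328).


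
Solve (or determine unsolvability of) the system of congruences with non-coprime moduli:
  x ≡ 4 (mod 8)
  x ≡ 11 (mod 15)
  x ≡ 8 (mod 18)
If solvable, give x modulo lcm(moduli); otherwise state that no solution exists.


Moduli 8, 15, 18 are not pairwise coprime, so CRT works modulo lcm(m_i) when all pairwise compatibility conditions hold.
Pairwise compatibility: gcd(m_i, m_j) must divide a_i - a_j for every pair.
Merge one congruence at a time:
  Start: x ≡ 4 (mod 8).
  Combine with x ≡ 11 (mod 15): gcd(8, 15) = 1; 11 - 4 = 7, which IS divisible by 1, so compatible.
    Write x = 4 + 8·t and substitute into x ≡ 11 (mod 15): 8·t ≡ 11 − 4 = 7 (mod 15).
    The inverse of 8 mod 15 is 2 (since 8·2 = 16 = 1·15 + 1), so t ≡ 2·7 = 14 ≡ 14 (mod 15).
    Then x = 4 + 8·14 = 116, valid modulo lcm(8, 15) = 120: x ≡ 116 (mod 120).
  Combine with x ≡ 8 (mod 18): gcd(120, 18) = 6; 8 - 116 = -108, which IS divisible by 6, so compatible.
    Write x = 116 + 120·t and substitute into x ≡ 8 (mod 18): 120·t ≡ 8 − 116 = -108 (mod 18).
    Divide the congruence (and modulus) by g = 6: 20·t ≡ -18 (mod 3).
    Reduce coefficients mod 3: 2·t ≡ 0 (mod 3).
    The inverse of 2 mod 3 is 2 (since 2·2 = 4 = 1·3 + 1), so t ≡ 2·0 = 0 ≡ 0 (mod 3).
    Then x = 116 + 120·0 = 116, valid modulo lcm(120, 18) = 360: x ≡ 116 (mod 360).
Verify: 116 mod 8 = 4, 116 mod 15 = 11, 116 mod 18 = 8.

x ≡ 116 (mod 360).


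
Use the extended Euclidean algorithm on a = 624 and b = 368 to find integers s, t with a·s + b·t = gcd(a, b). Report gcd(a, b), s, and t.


Euclidean algorithm on (624, 368) — divide until remainder is 0:
  624 = 1 · 368 + 256
  368 = 1 · 256 + 112
  256 = 2 · 112 + 32
  112 = 3 · 32 + 16
  32 = 2 · 16 + 0
gcd(624, 368) = 16.
Track Bezout coefficients alongside the remainders: start with r₀ = 624 = a·1 + b·0 (s = 1, t = 0) and r₁ = 368 = a·0 + b·1 (s = 0, t = 1); each new remainder r_{k+1} = r_{k-1} − q_k·r_k inherits s_{k+1} = s_{k-1} − q_k·s_k, t_{k+1} = t_{k-1} − q_k·t_k, so r_k = a·s_k + b·t_k at every step:
  q = 1: r = 256, s = 1 − 1·0 = 1, t = 0 − 1·1 = -1  (check: 624·1 + 368·(-1) = 256)
  q = 1: r = 112, s = 0 − 1·1 = -1, t = 1 − 1·(-1) = 2  (check: 624·(-1) + 368·2 = 112)
  q = 2: r = 32, s = 1 − 2·(-1) = 3, t = -1 − 2·2 = -5  (check: 624·3 + 368·(-5) = 32)
  q = 3: r = 16, s = -1 − 3·3 = -10, t = 2 − 3·(-5) = 17  (check: 624·(-10) + 368·17 = 16)
The row with r = 16 (the gcd) gives the Bezout coefficients s = -10, t = 17.
Result: 624 · (-10) + 368 · (17) = 16.

gcd(624, 368) = 16; s = -10, t = 17 (check: 624·(-10) + 368·17 = 16).


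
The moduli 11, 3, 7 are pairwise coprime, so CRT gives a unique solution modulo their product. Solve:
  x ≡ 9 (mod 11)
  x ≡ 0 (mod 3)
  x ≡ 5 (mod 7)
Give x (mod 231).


Moduli 11, 3, 7 are pairwise coprime; by CRT there is a unique solution modulo M = 11 · 3 · 7 = 231.
Solve pairwise, accumulating the modulus:
  Start with x ≡ 9 (mod 11).
  Combine with x ≡ 0 (mod 3): since gcd(11, 3) = 1, we get a unique residue mod 33.
    Write x = 9 + 11·t and substitute into x ≡ 0 (mod 3): 11·t ≡ 0 − 9 = -9 (mod 3).
    Reduce coefficients mod 3: 2·t ≡ 0 (mod 3).
    The inverse of 2 mod 3 is 2 (since 2·2 = 4 = 1·3 + 1), so t ≡ 2·0 = 0 ≡ 0 (mod 3).
    Then x = 9 + 11·0 = 9, valid modulo lcm(11, 3) = 33: x ≡ 9 (mod 33).
  Combine with x ≡ 5 (mod 7): since gcd(33, 7) = 1, we get a unique residue mod 231.
    Write x = 9 + 33·t and substitute into x ≡ 5 (mod 7): 33·t ≡ 5 − 9 = -4 (mod 7).
    Reduce coefficients mod 7: 5·t ≡ 3 (mod 7).
    The inverse of 5 mod 7 is 3 (since 5·3 = 15 = 2·7 + 1), so t ≡ 3·3 = 9 ≡ 2 (mod 7).
    Then x = 9 + 33·2 = 75, valid modulo lcm(33, 7) = 231: x ≡ 75 (mod 231).
Verify: 75 mod 11 = 9 ✓, 75 mod 3 = 0 ✓, 75 mod 7 = 5 ✓.

x ≡ 75 (mod 231).


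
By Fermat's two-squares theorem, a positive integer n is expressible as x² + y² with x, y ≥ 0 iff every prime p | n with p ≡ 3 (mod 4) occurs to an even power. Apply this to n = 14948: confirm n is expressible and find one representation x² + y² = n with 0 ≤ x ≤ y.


Step 1: Factor n = 14948 = 2^2 · 37 · 101.
Step 2: Check the mod-4 condition on each prime factor: 2 = 2 (special); 37 ≡ 1 (mod 4), exponent 1; 101 ≡ 1 (mod 4), exponent 1.
All primes ≡ 3 (mod 4) appear to even exponent (or don't appear), so by the two-squares theorem n IS expressible as a sum of two squares.
Step 3: Build a representation. Group n = k² · m with k = 2 and m = 37 · 101 = 3737 (a product of primes ≡ 1 (mod 4)); a representation of m scales to one of n via (k·x)² + (k·y)² = k²(x² + y²). Each prime p ≡ 1 (mod 4) is itself a sum of two squares; find a² by testing p − a² for a perfect square:
  37: 37 − 1² = 36 = 6² ⇒ 37 = 1² + 6².
  101: 101 − 1² = 100 = 10² ⇒ 101 = 1² + 10².
  Combine using the Brahmagupta–Fibonacci identity (a² + b²)(c² + d²) = (ac − bd)² + (ad + bc)² = (ac + bd)² + (ad − bc)²:
  37 · 101 = 3737: from (1² + 6²)(1² + 10²), take (1·1 − 6·10, 1·10 + 6·1) = (1 − 60, 10 + 6) = (-59, 16); dropping signs (only squares matter) gives (59, 16); check 59² + 16² = 3481 + 256 = 3737 ✓.
  Scale by k = 2: (2·59, 2·16) = (118, 32).
Step 4: Order so x ≤ y and verify: 32² + 118² = 1024 + 13924 = 14948 = n. ✓

n = 14948 = 32² + 118² (one valid representation with x ≤ y).


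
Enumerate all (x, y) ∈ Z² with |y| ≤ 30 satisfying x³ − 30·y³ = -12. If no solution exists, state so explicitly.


The equation is x³ - 30y³ = -12. For fixed y, x³ = 30·y³ − 12, so a solution requires the RHS to be a perfect cube.
Strategy: iterate y from -30 to 30, compute RHS = 30·y³ − 12, and check whether it is a (positive or negative) perfect cube.
Check small values of y:
  y = 0: RHS = -12 is not a perfect cube.
  y = 1: RHS = 18 is not a perfect cube.
  y = -1: RHS = -42 is not a perfect cube.
  y = 2: RHS = 228 is not a perfect cube.
  y = -2: RHS = -252 is not a perfect cube.
  y = 3: RHS = 798 is not a perfect cube.
  y = -3: RHS = -822 is not a perfect cube.
Continuing the search up to |y| = 30 finds no solutions either.
No (x, y) in the scanned range satisfies the equation.

No integer solutions with |y| ≤ 30.


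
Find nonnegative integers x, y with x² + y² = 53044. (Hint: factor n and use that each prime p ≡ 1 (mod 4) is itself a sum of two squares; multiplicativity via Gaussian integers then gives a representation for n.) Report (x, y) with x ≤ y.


Step 1: Factor n = 53044 = 2^2 · 89 · 149.
Step 2: Check the mod-4 condition on each prime factor: 2 = 2 (special); 89 ≡ 1 (mod 4), exponent 1; 149 ≡ 1 (mod 4), exponent 1.
All primes ≡ 3 (mod 4) appear to even exponent (or don't appear), so by the two-squares theorem n IS expressible as a sum of two squares.
Step 3: Build a representation. Group n = k² · m with k = 2 and m = 89 · 149 = 13261 (a product of primes ≡ 1 (mod 4)); a representation of m scales to one of n via (k·x)² + (k·y)² = k²(x² + y²). Each prime p ≡ 1 (mod 4) is itself a sum of two squares; find a² by testing p − a² for a perfect square:
  89: 89 − 1² = 88, 89 − 2² = 85, 89 − 3² = 80, 89 − 4² = 73, 89 − 5² = 64 = 8² ⇒ 89 = 5² + 8².
  149: 149 − 1² = 148, 149 − 2² = 145, 149 − 3² = 140, 149 − 4² = 133, 149 − 5² = 124, 149 − 6² = 113, 149 − 7² = 100 = 10² ⇒ 149 = 7² + 10².
  Combine using the Brahmagupta–Fibonacci identity (a² + b²)(c² + d²) = (ac − bd)² + (ad + bc)² = (ac + bd)² + (ad − bc)²:
  89 · 149 = 13261: from (5² + 8²)(7² + 10²), take (5·7 − 8·10, 5·10 + 8·7) = (35 − 80, 50 + 56) = (-45, 106); dropping signs (only squares matter) gives (45, 106); check 45² + 106² = 2025 + 11236 = 13261 ✓.
  Scale by k = 2: (2·45, 2·106) = (90, 212).
Step 4: Order so x ≤ y and verify: 90² + 212² = 8100 + 44944 = 53044 = n. ✓

n = 53044 = 90² + 212² (one valid representation with x ≤ y).


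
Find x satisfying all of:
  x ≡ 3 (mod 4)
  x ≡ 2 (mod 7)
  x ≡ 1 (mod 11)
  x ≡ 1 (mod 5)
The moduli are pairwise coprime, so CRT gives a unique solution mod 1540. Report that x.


Product of moduli M = 4 · 7 · 11 · 5 = 1540.
Merge one congruence at a time:
  Start: x ≡ 3 (mod 4).
  Combine with x ≡ 2 (mod 7); new modulus lcm = 28.
    Write x = 3 + 4·t and substitute into x ≡ 2 (mod 7): 4·t ≡ 2 − 3 = -1 (mod 7).
    Reduce coefficients mod 7: 4·t ≡ 6 (mod 7).
    The inverse of 4 mod 7 is 2 (since 4·2 = 8 = 1·7 + 1), so t ≡ 2·6 = 12 ≡ 5 (mod 7).
    Then x = 3 + 4·5 = 23, valid modulo lcm(4, 7) = 28: x ≡ 23 (mod 28).
  Combine with x ≡ 1 (mod 11); new modulus lcm = 308.
    Write x = 23 + 28·t and substitute into x ≡ 1 (mod 11): 28·t ≡ 1 − 23 = -22 (mod 11).
    Reduce coefficients mod 11: 6·t ≡ 0 (mod 11).
    The inverse of 6 mod 11 is 2 (since 6·2 = 12 = 1·11 + 1), so t ≡ 2·0 = 0 ≡ 0 (mod 11).
    Then x = 23 + 28·0 = 23, valid modulo lcm(28, 11) = 308: x ≡ 23 (mod 308).
  Combine with x ≡ 1 (mod 5); new modulus lcm = 1540.
    Write x = 23 + 308·t and substitute into x ≡ 1 (mod 5): 308·t ≡ 1 − 23 = -22 (mod 5).
    Reduce coefficients mod 5: 3·t ≡ 3 (mod 5).
    The inverse of 3 mod 5 is 2 (since 3·2 = 6 = 1·5 + 1), so t ≡ 2·3 = 6 ≡ 1 (mod 5).
    Then x = 23 + 308·1 = 331, valid modulo lcm(308, 5) = 1540: x ≡ 331 (mod 1540).
Verify against each original: 331 mod 4 = 3, 331 mod 7 = 2, 331 mod 11 = 1, 331 mod 5 = 1.

x ≡ 331 (mod 1540).


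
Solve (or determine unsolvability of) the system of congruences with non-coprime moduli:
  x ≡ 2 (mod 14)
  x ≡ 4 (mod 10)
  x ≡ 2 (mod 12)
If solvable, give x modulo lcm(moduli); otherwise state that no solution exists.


Moduli 14, 10, 12 are not pairwise coprime, so CRT works modulo lcm(m_i) when all pairwise compatibility conditions hold.
Pairwise compatibility: gcd(m_i, m_j) must divide a_i - a_j for every pair.
Merge one congruence at a time:
  Start: x ≡ 2 (mod 14).
  Combine with x ≡ 4 (mod 10): gcd(14, 10) = 2; 4 - 2 = 2, which IS divisible by 2, so compatible.
    Write x = 2 + 14·t and substitute into x ≡ 4 (mod 10): 14·t ≡ 4 − 2 = 2 (mod 10).
    Divide the congruence (and modulus) by g = 2: 7·t ≡ 1 (mod 5).
    Reduce coefficients mod 5: 2·t ≡ 1 (mod 5).
    The inverse of 2 mod 5 is 3 (since 2·3 = 6 = 1·5 + 1), so t ≡ 3·1 = 3 ≡ 3 (mod 5).
    Then x = 2 + 14·3 = 44, valid modulo lcm(14, 10) = 70: x ≡ 44 (mod 70).
  Combine with x ≡ 2 (mod 12): gcd(70, 12) = 2; 2 - 44 = -42, which IS divisible by 2, so compatible.
    Write x = 44 + 70·t and substitute into x ≡ 2 (mod 12): 70·t ≡ 2 − 44 = -42 (mod 12).
    Divide the congruence (and modulus) by g = 2: 35·t ≡ -21 (mod 6).
    Reduce coefficients mod 6: 5·t ≡ 3 (mod 6).
    The inverse of 5 mod 6 is 5 (since 5·5 = 25 = 4·6 + 1), so t ≡ 5·3 = 15 ≡ 3 (mod 6).
    Then x = 44 + 70·3 = 254, valid modulo lcm(70, 12) = 420: x ≡ 254 (mod 420).
Verify: 254 mod 14 = 2, 254 mod 10 = 4, 254 mod 12 = 2.

x ≡ 254 (mod 420).


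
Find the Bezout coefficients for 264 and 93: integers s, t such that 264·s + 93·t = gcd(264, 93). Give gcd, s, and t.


Euclidean algorithm on (264, 93) — divide until remainder is 0:
  264 = 2 · 93 + 78
  93 = 1 · 78 + 15
  78 = 5 · 15 + 3
  15 = 5 · 3 + 0
gcd(264, 93) = 3.
Track Bezout coefficients alongside the remainders: start with r₀ = 264 = a·1 + b·0 (s = 1, t = 0) and r₁ = 93 = a·0 + b·1 (s = 0, t = 1); each new remainder r_{k+1} = r_{k-1} − q_k·r_k inherits s_{k+1} = s_{k-1} − q_k·s_k, t_{k+1} = t_{k-1} − q_k·t_k, so r_k = a·s_k + b·t_k at every step:
  q = 2: r = 78, s = 1 − 2·0 = 1, t = 0 − 2·1 = -2  (check: 264·1 + 93·(-2) = 78)
  q = 1: r = 15, s = 0 − 1·1 = -1, t = 1 − 1·(-2) = 3  (check: 264·(-1) + 93·3 = 15)
  q = 5: r = 3, s = 1 − 5·(-1) = 6, t = -2 − 5·3 = -17  (check: 264·6 + 93·(-17) = 3)
The row with r = 3 (the gcd) gives the Bezout coefficients s = 6, t = -17.
Result: 264 · (6) + 93 · (-17) = 3.

gcd(264, 93) = 3; s = 6, t = -17 (check: 264·6 + 93·(-17) = 3).


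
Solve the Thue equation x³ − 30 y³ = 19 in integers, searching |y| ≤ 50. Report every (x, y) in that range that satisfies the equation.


The equation is x³ - 30y³ = 19. For fixed y, x³ = 30·y³ + 19, so a solution requires the RHS to be a perfect cube.
Strategy: iterate y from -50 to 50, compute RHS = 30·y³ + 19, and check whether it is a (positive or negative) perfect cube.
Check small values of y:
  y = 0: RHS = 19 is not a perfect cube.
  y = 1: RHS = 49 is not a perfect cube.
  y = -1: RHS = -11 is not a perfect cube.
  y = 2: RHS = 259 is not a perfect cube.
  y = -2: RHS = -221 is not a perfect cube.
  y = 3: RHS = 829 is not a perfect cube.
  y = -3: RHS = -791 is not a perfect cube.
Continuing the search up to |y| = 50 finds no solutions either.
No (x, y) in the scanned range satisfies the equation.

No integer solutions with |y| ≤ 50.


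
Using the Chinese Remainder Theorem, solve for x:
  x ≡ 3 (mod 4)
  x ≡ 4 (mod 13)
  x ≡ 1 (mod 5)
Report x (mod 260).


Moduli 4, 13, 5 are pairwise coprime; by CRT there is a unique solution modulo M = 4 · 13 · 5 = 260.
Solve pairwise, accumulating the modulus:
  Start with x ≡ 3 (mod 4).
  Combine with x ≡ 4 (mod 13): since gcd(4, 13) = 1, we get a unique residue mod 52.
    Write x = 3 + 4·t and substitute into x ≡ 4 (mod 13): 4·t ≡ 4 − 3 = 1 (mod 13).
    The inverse of 4 mod 13 is 10 (since 4·10 = 40 = 3·13 + 1), so t ≡ 10·1 = 10 ≡ 10 (mod 13).
    Then x = 3 + 4·10 = 43, valid modulo lcm(4, 13) = 52: x ≡ 43 (mod 52).
  Combine with x ≡ 1 (mod 5): since gcd(52, 5) = 1, we get a unique residue mod 260.
    Write x = 43 + 52·t and substitute into x ≡ 1 (mod 5): 52·t ≡ 1 − 43 = -42 (mod 5).
    Reduce coefficients mod 5: 2·t ≡ 3 (mod 5).
    The inverse of 2 mod 5 is 3 (since 2·3 = 6 = 1·5 + 1), so t ≡ 3·3 = 9 ≡ 4 (mod 5).
    Then x = 43 + 52·4 = 251, valid modulo lcm(52, 5) = 260: x ≡ 251 (mod 260).
Verify: 251 mod 4 = 3 ✓, 251 mod 13 = 4 ✓, 251 mod 5 = 1 ✓.

x ≡ 251 (mod 260).


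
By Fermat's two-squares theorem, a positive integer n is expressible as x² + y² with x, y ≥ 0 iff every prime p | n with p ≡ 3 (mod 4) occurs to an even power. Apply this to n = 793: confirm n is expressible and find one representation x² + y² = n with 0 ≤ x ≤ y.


Step 1: Factor n = 793 = 13 · 61.
Step 2: Check the mod-4 condition on each prime factor: 13 ≡ 1 (mod 4), exponent 1; 61 ≡ 1 (mod 4), exponent 1.
All primes ≡ 3 (mod 4) appear to even exponent (or don't appear), so by the two-squares theorem n IS expressible as a sum of two squares.
Step 3: Build a representation. Here n = 13 · 61 is a product of primes ≡ 1 (mod 4). Each prime p ≡ 1 (mod 4) is itself a sum of two squares; find a² by testing p − a² for a perfect square:
  13: 13 − 1² = 12, 13 − 2² = 9 = 3² ⇒ 13 = 2² + 3².
  61: 61 − 1² = 60, 61 − 2² = 57, 61 − 3² = 52, 61 − 4² = 45, 61 − 5² = 36 = 6² ⇒ 61 = 5² + 6².
  Combine using the Brahmagupta–Fibonacci identity (a² + b²)(c² + d²) = (ac − bd)² + (ad + bc)² = (ac + bd)² + (ad − bc)²:
  13 · 61 = 793: from (2² + 3²)(5² + 6²), take (2·5 − 3·6, 2·6 + 3·5) = (10 − 18, 12 + 15) = (-8, 27); dropping signs (only squares matter) gives (8, 27); check 8² + 27² = 64 + 729 = 793 ✓.
Step 4: Order so x ≤ y and verify: 8² + 27² = 64 + 729 = 793 = n. ✓

n = 793 = 8² + 27² (one valid representation with x ≤ y).


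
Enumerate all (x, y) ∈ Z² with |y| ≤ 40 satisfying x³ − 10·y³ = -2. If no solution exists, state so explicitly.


The equation is x³ - 10y³ = -2. For fixed y, x³ = 10·y³ − 2, so a solution requires the RHS to be a perfect cube.
Strategy: iterate y from -40 to 40, compute RHS = 10·y³ − 2, and check whether it is a (positive or negative) perfect cube.
Check small values of y:
  y = 0: RHS = -2 is not a perfect cube.
  y = 1: RHS = 8 = (2)³ ⇒ x = 2 works.
  y = -1: RHS = -12 is not a perfect cube.
  y = 2: RHS = 78 is not a perfect cube.
  y = -2: RHS = -82 is not a perfect cube.
  y = 3: RHS = 268 is not a perfect cube.
  y = -3: RHS = -272 is not a perfect cube.
Continuing the search up to |y| = 40 finds no further solutions beyond those listed.
Collected solutions: (2, 1).

Solutions (with |y| ≤ 40): (2, 1).


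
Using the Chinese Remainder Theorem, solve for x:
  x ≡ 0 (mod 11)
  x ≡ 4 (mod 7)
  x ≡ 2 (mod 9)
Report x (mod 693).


Moduli 11, 7, 9 are pairwise coprime; by CRT there is a unique solution modulo M = 11 · 7 · 9 = 693.
Solve pairwise, accumulating the modulus:
  Start with x ≡ 0 (mod 11).
  Combine with x ≡ 4 (mod 7): since gcd(11, 7) = 1, we get a unique residue mod 77.
    Write x = 0 + 11·t and substitute into x ≡ 4 (mod 7): 11·t ≡ 4 − 0 = 4 (mod 7).
    Reduce coefficients mod 7: 4·t ≡ 4 (mod 7).
    The inverse of 4 mod 7 is 2 (since 4·2 = 8 = 1·7 + 1), so t ≡ 2·4 = 8 ≡ 1 (mod 7).
    Then x = 0 + 11·1 = 11, valid modulo lcm(11, 7) = 77: x ≡ 11 (mod 77).
  Combine with x ≡ 2 (mod 9): since gcd(77, 9) = 1, we get a unique residue mod 693.
    Write x = 11 + 77·t and substitute into x ≡ 2 (mod 9): 77·t ≡ 2 − 11 = -9 (mod 9).
    Reduce coefficients mod 9: 5·t ≡ 0 (mod 9).
    The inverse of 5 mod 9 is 2 (since 5·2 = 10 = 1·9 + 1), so t ≡ 2·0 = 0 ≡ 0 (mod 9).
    Then x = 11 + 77·0 = 11, valid modulo lcm(77, 9) = 693: x ≡ 11 (mod 693).
Verify: 11 mod 11 = 0 ✓, 11 mod 7 = 4 ✓, 11 mod 9 = 2 ✓.

x ≡ 11 (mod 693).


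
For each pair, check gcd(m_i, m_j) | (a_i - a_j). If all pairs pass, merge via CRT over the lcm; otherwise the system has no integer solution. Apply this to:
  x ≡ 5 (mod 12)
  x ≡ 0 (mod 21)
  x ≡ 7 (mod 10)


Moduli 12, 21, 10 are not pairwise coprime, so CRT works modulo lcm(m_i) when all pairwise compatibility conditions hold.
Pairwise compatibility: gcd(m_i, m_j) must divide a_i - a_j for every pair.
Merge one congruence at a time:
  Start: x ≡ 5 (mod 12).
  Combine with x ≡ 0 (mod 21): gcd(12, 21) = 3, and 0 - 5 = -5 is NOT divisible by 3.
    ⇒ system is inconsistent (no integer solution).

No solution (the system is inconsistent).


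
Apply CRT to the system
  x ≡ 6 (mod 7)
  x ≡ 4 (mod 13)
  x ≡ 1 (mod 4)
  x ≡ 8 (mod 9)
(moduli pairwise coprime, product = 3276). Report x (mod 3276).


Product of moduli M = 7 · 13 · 4 · 9 = 3276.
Merge one congruence at a time:
  Start: x ≡ 6 (mod 7).
  Combine with x ≡ 4 (mod 13); new modulus lcm = 91.
    Write x = 6 + 7·t and substitute into x ≡ 4 (mod 13): 7·t ≡ 4 − 6 = -2 (mod 13).
    Reduce coefficients mod 13: 7·t ≡ 11 (mod 13).
    The inverse of 7 mod 13 is 2 (since 7·2 = 14 = 1·13 + 1), so t ≡ 2·11 = 22 ≡ 9 (mod 13).
    Then x = 6 + 7·9 = 69, valid modulo lcm(7, 13) = 91: x ≡ 69 (mod 91).
  Combine with x ≡ 1 (mod 4); new modulus lcm = 364.
    Write x = 69 + 91·t and substitute into x ≡ 1 (mod 4): 91·t ≡ 1 − 69 = -68 (mod 4).
    Reduce coefficients mod 4: 3·t ≡ 0 (mod 4).
    The inverse of 3 mod 4 is 3 (since 3·3 = 9 = 2·4 + 1), so t ≡ 3·0 = 0 ≡ 0 (mod 4).
    Then x = 69 + 91·0 = 69, valid modulo lcm(91, 4) = 364: x ≡ 69 (mod 364).
  Combine with x ≡ 8 (mod 9); new modulus lcm = 3276.
    Write x = 69 + 364·t and substitute into x ≡ 8 (mod 9): 364·t ≡ 8 − 69 = -61 (mod 9).
    Reduce coefficients mod 9: 4·t ≡ 2 (mod 9).
    The inverse of 4 mod 9 is 7 (since 4·7 = 28 = 3·9 + 1), so t ≡ 7·2 = 14 ≡ 5 (mod 9).
    Then x = 69 + 364·5 = 1889, valid modulo lcm(364, 9) = 3276: x ≡ 1889 (mod 3276).
Verify against each original: 1889 mod 7 = 6, 1889 mod 13 = 4, 1889 mod 4 = 1, 1889 mod 9 = 8.

x ≡ 1889 (mod 3276).


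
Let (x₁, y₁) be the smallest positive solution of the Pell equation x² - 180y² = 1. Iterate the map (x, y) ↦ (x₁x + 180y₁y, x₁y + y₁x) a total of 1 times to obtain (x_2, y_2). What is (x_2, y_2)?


Step 1: Find the fundamental solution (x₁, y₁) of x² - 180y² = 1.
  Expand √180 as a continued fraction. a₀ = ⌊√180⌋ = 13; iterate m_{k+1} = d_k·a_k − m_k, d_{k+1} = (180 − m_{k+1}²)/d_k, a_{k+1} = ⌊(a₀ + m_{k+1})/d_{k+1}⌋ (starting m₀ = 0, d₀ = 1), with convergents p_k = a_k·p_{k-1} + p_{k-2}, q_k = a_k·q_{k-1} + q_{k-2} (p₋₁ = 1, q₋₁ = 0):
  k = 0: a₀ = 13; p₀/q₀ = 13/1; p₀² − 180·q₀² = 169 − 180 = -11.
  k = 1: m = 13, d = 11, a = ⌊(13 + 13)/11⌋ = 2; p/q = (2·13 + 1)/(2·1 + 0) = 27/2; p² − 180·q² = 729 − 720 = 9.
  k = 2: m = 9, d = 9, a = ⌊(13 + 9)/9⌋ = 2; p/q = (2·27 + 13)/(2·2 + 1) = 67/5; p² − 180·q² = 4489 − 4500 = -11.
  k = 3: m = 9, d = 11, a = ⌊(13 + 9)/11⌋ = 2; p/q = (2·67 + 27)/(2·5 + 2) = 161/12; p² − 180·q² = 25921 − 25920 = 1.
  The first convergent with p² − 180·q² = 1 gives the fundamental solution (x₁, y₁) = (161, 12).
Step 2: Apply the recurrence (x_{n+1}, y_{n+1}) = (x₁x_n + 180y₁y_n, x₁y_n + y₁x_n) repeatedly.
  From (x_1, y_1) = (161, 12): x_2 = 161·161 + 180·12·12 = 51841; y_2 = 161·12 + 12·161 = 3864.
Step 3: Verify x_2² - 180·y_2² = 2687489281 - 2687489280 = 1 (should be 1). ✓

(x_1, y_1) = (161, 12); (x_2, y_2) = (51841, 3864).


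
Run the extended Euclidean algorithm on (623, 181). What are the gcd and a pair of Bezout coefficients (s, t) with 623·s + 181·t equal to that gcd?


Euclidean algorithm on (623, 181) — divide until remainder is 0:
  623 = 3 · 181 + 80
  181 = 2 · 80 + 21
  80 = 3 · 21 + 17
  21 = 1 · 17 + 4
  17 = 4 · 4 + 1
  4 = 4 · 1 + 0
gcd(623, 181) = 1.
Track Bezout coefficients alongside the remainders: start with r₀ = 623 = a·1 + b·0 (s = 1, t = 0) and r₁ = 181 = a·0 + b·1 (s = 0, t = 1); each new remainder r_{k+1} = r_{k-1} − q_k·r_k inherits s_{k+1} = s_{k-1} − q_k·s_k, t_{k+1} = t_{k-1} − q_k·t_k, so r_k = a·s_k + b·t_k at every step:
  q = 3: r = 80, s = 1 − 3·0 = 1, t = 0 − 3·1 = -3  (check: 623·1 + 181·(-3) = 80)
  q = 2: r = 21, s = 0 − 2·1 = -2, t = 1 − 2·(-3) = 7  (check: 623·(-2) + 181·7 = 21)
  q = 3: r = 17, s = 1 − 3·(-2) = 7, t = -3 − 3·7 = -24  (check: 623·7 + 181·(-24) = 17)
  q = 1: r = 4, s = -2 − 1·7 = -9, t = 7 − 1·(-24) = 31  (check: 623·(-9) + 181·31 = 4)
  q = 4: r = 1, s = 7 − 4·(-9) = 43, t = -24 − 4·31 = -148  (check: 623·43 + 181·(-148) = 1)
The row with r = 1 (the gcd) gives the Bezout coefficients s = 43, t = -148.
Result: 623 · (43) + 181 · (-148) = 1.

gcd(623, 181) = 1; s = 43, t = -148 (check: 623·43 + 181·(-148) = 1).


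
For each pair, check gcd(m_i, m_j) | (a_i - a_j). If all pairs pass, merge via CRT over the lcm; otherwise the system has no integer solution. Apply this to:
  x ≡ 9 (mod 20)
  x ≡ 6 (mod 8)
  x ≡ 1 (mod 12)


Moduli 20, 8, 12 are not pairwise coprime, so CRT works modulo lcm(m_i) when all pairwise compatibility conditions hold.
Pairwise compatibility: gcd(m_i, m_j) must divide a_i - a_j for every pair.
Merge one congruence at a time:
  Start: x ≡ 9 (mod 20).
  Combine with x ≡ 6 (mod 8): gcd(20, 8) = 4, and 6 - 9 = -3 is NOT divisible by 4.
    ⇒ system is inconsistent (no integer solution).

No solution (the system is inconsistent).


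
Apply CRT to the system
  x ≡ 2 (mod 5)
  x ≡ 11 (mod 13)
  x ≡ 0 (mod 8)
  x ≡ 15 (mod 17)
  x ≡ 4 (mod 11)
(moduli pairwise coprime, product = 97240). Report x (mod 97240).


Product of moduli M = 5 · 13 · 8 · 17 · 11 = 97240.
Merge one congruence at a time:
  Start: x ≡ 2 (mod 5).
  Combine with x ≡ 11 (mod 13); new modulus lcm = 65.
    Write x = 2 + 5·t and substitute into x ≡ 11 (mod 13): 5·t ≡ 11 − 2 = 9 (mod 13).
    The inverse of 5 mod 13 is 8 (since 5·8 = 40 = 3·13 + 1), so t ≡ 8·9 = 72 ≡ 7 (mod 13).
    Then x = 2 + 5·7 = 37, valid modulo lcm(5, 13) = 65: x ≡ 37 (mod 65).
  Combine with x ≡ 0 (mod 8); new modulus lcm = 520.
    Write x = 37 + 65·t and substitute into x ≡ 0 (mod 8): 65·t ≡ 0 − 37 = -37 (mod 8).
    Reduce coefficients mod 8: 1·t ≡ 3 (mod 8).
    So t ≡ 3 (mod 8).
    Then x = 37 + 65·3 = 232, valid modulo lcm(65, 8) = 520: x ≡ 232 (mod 520).
  Combine with x ≡ 15 (mod 17); new modulus lcm = 8840.
    Write x = 232 + 520·t and substitute into x ≡ 15 (mod 17): 520·t ≡ 15 − 232 = -217 (mod 17).
    Reduce coefficients mod 17: 10·t ≡ 4 (mod 17).
    The inverse of 10 mod 17 is 12 (since 10·12 = 120 = 7·17 + 1), so t ≡ 12·4 = 48 ≡ 14 (mod 17).
    Then x = 232 + 520·14 = 7512, valid modulo lcm(520, 17) = 8840: x ≡ 7512 (mod 8840).
  Combine with x ≡ 4 (mod 11); new modulus lcm = 97240.
    Write x = 7512 + 8840·t and substitute into x ≡ 4 (mod 11): 8840·t ≡ 4 − 7512 = -7508 (mod 11).
    Reduce coefficients mod 11: 7·t ≡ 5 (mod 11).
    The inverse of 7 mod 11 is 8 (since 7·8 = 56 = 5·11 + 1), so t ≡ 8·5 = 40 ≡ 7 (mod 11).
    Then x = 7512 + 8840·7 = 69392, valid modulo lcm(8840, 11) = 97240: x ≡ 69392 (mod 97240).
Verify against each original: 69392 mod 5 = 2, 69392 mod 13 = 11, 69392 mod 8 = 0, 69392 mod 17 = 15, 69392 mod 11 = 4.

x ≡ 69392 (mod 97240).


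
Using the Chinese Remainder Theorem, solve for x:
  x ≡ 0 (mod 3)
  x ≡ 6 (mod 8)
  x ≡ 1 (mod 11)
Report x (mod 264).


Moduli 3, 8, 11 are pairwise coprime; by CRT there is a unique solution modulo M = 3 · 8 · 11 = 264.
Solve pairwise, accumulating the modulus:
  Start with x ≡ 0 (mod 3).
  Combine with x ≡ 6 (mod 8): since gcd(3, 8) = 1, we get a unique residue mod 24.
    Write x = 0 + 3·t and substitute into x ≡ 6 (mod 8): 3·t ≡ 6 − 0 = 6 (mod 8).
    The inverse of 3 mod 8 is 3 (since 3·3 = 9 = 1·8 + 1), so t ≡ 3·6 = 18 ≡ 2 (mod 8).
    Then x = 0 + 3·2 = 6, valid modulo lcm(3, 8) = 24: x ≡ 6 (mod 24).
  Combine with x ≡ 1 (mod 11): since gcd(24, 11) = 1, we get a unique residue mod 264.
    Write x = 6 + 24·t and substitute into x ≡ 1 (mod 11): 24·t ≡ 1 − 6 = -5 (mod 11).
    Reduce coefficients mod 11: 2·t ≡ 6 (mod 11).
    The inverse of 2 mod 11 is 6 (since 2·6 = 12 = 1·11 + 1), so t ≡ 6·6 = 36 ≡ 3 (mod 11).
    Then x = 6 + 24·3 = 78, valid modulo lcm(24, 11) = 264: x ≡ 78 (mod 264).
Verify: 78 mod 3 = 0 ✓, 78 mod 8 = 6 ✓, 78 mod 11 = 1 ✓.

x ≡ 78 (mod 264).


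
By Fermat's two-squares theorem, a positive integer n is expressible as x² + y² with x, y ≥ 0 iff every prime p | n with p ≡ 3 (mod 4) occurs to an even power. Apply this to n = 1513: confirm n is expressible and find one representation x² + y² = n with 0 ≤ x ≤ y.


Step 1: Factor n = 1513 = 17 · 89.
Step 2: Check the mod-4 condition on each prime factor: 17 ≡ 1 (mod 4), exponent 1; 89 ≡ 1 (mod 4), exponent 1.
All primes ≡ 3 (mod 4) appear to even exponent (or don't appear), so by the two-squares theorem n IS expressible as a sum of two squares.
Step 3: Build a representation. Here n = 17 · 89 is a product of primes ≡ 1 (mod 4). Each prime p ≡ 1 (mod 4) is itself a sum of two squares; find a² by testing p − a² for a perfect square:
  17: 17 − 1² = 16 = 4² ⇒ 17 = 1² + 4².
  89: 89 − 1² = 88, 89 − 2² = 85, 89 − 3² = 80, 89 − 4² = 73, 89 − 5² = 64 = 8² ⇒ 89 = 5² + 8².
  Combine using the Brahmagupta–Fibonacci identity (a² + b²)(c² + d²) = (ac − bd)² + (ad + bc)² = (ac + bd)² + (ad − bc)²:
  17 · 89 = 1513: from (1² + 4²)(5² + 8²), take (1·5 − 4·8, 1·8 + 4·5) = (5 − 32, 8 + 20) = (-27, 28); dropping signs (only squares matter) gives (27, 28); check 27² + 28² = 729 + 784 = 1513 ✓.
Step 4: Order so x ≤ y and verify: 27² + 28² = 729 + 784 = 1513 = n. ✓

n = 1513 = 27² + 28² (one valid representation with x ≤ y).


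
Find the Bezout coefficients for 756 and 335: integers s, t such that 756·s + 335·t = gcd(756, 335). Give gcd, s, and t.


Euclidean algorithm on (756, 335) — divide until remainder is 0:
  756 = 2 · 335 + 86
  335 = 3 · 86 + 77
  86 = 1 · 77 + 9
  77 = 8 · 9 + 5
  9 = 1 · 5 + 4
  5 = 1 · 4 + 1
  4 = 4 · 1 + 0
gcd(756, 335) = 1.
Track Bezout coefficients alongside the remainders: start with r₀ = 756 = a·1 + b·0 (s = 1, t = 0) and r₁ = 335 = a·0 + b·1 (s = 0, t = 1); each new remainder r_{k+1} = r_{k-1} − q_k·r_k inherits s_{k+1} = s_{k-1} − q_k·s_k, t_{k+1} = t_{k-1} − q_k·t_k, so r_k = a·s_k + b·t_k at every step:
  q = 2: r = 86, s = 1 − 2·0 = 1, t = 0 − 2·1 = -2  (check: 756·1 + 335·(-2) = 86)
  q = 3: r = 77, s = 0 − 3·1 = -3, t = 1 − 3·(-2) = 7  (check: 756·(-3) + 335·7 = 77)
  q = 1: r = 9, s = 1 − 1·(-3) = 4, t = -2 − 1·7 = -9  (check: 756·4 + 335·(-9) = 9)
  q = 8: r = 5, s = -3 − 8·4 = -35, t = 7 − 8·(-9) = 79  (check: 756·(-35) + 335·79 = 5)
  q = 1: r = 4, s = 4 − 1·(-35) = 39, t = -9 − 1·79 = -88  (check: 756·39 + 335·(-88) = 4)
  q = 1: r = 1, s = -35 − 1·39 = -74, t = 79 − 1·(-88) = 167  (check: 756·(-74) + 335·167 = 1)
The row with r = 1 (the gcd) gives the Bezout coefficients s = -74, t = 167.
Result: 756 · (-74) + 335 · (167) = 1.

gcd(756, 335) = 1; s = -74, t = 167 (check: 756·(-74) + 335·167 = 1).


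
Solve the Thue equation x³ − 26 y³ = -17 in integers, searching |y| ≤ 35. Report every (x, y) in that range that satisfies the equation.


The equation is x³ - 26y³ = -17. For fixed y, x³ = 26·y³ − 17, so a solution requires the RHS to be a perfect cube.
Strategy: iterate y from -35 to 35, compute RHS = 26·y³ − 17, and check whether it is a (positive or negative) perfect cube.
Check small values of y:
  y = 0: RHS = -17 is not a perfect cube.
  y = 1: RHS = 9 is not a perfect cube.
  y = -1: RHS = -43 is not a perfect cube.
  y = 2: RHS = 191 is not a perfect cube.
  y = -2: RHS = -225 is not a perfect cube.
  y = 3: RHS = 685 is not a perfect cube.
  y = -3: RHS = -719 is not a perfect cube.
Continuing the search up to |y| = 35 finds no solutions either.
No (x, y) in the scanned range satisfies the equation.

No integer solutions with |y| ≤ 35.


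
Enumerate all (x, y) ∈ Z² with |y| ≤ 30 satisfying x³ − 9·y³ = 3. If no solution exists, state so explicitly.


The equation is x³ - 9y³ = 3. For fixed y, x³ = 9·y³ + 3, so a solution requires the RHS to be a perfect cube.
Strategy: iterate y from -30 to 30, compute RHS = 9·y³ + 3, and check whether it is a (positive or negative) perfect cube.
Check small values of y:
  y = 0: RHS = 3 is not a perfect cube.
  y = 1: RHS = 12 is not a perfect cube.
  y = -1: RHS = -6 is not a perfect cube.
  y = 2: RHS = 75 is not a perfect cube.
  y = -2: RHS = -69 is not a perfect cube.
  y = 3: RHS = 246 is not a perfect cube.
  y = -3: RHS = -240 is not a perfect cube.
Continuing the search up to |y| = 30 finds no solutions either.
No (x, y) in the scanned range satisfies the equation.

No integer solutions with |y| ≤ 30.
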